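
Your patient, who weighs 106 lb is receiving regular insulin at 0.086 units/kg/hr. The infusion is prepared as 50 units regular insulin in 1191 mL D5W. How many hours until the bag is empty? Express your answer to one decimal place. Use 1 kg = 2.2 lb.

Weight = 106 lb ÷ 2.2 lb/kg = 48.18182 kg
Dose = 0.086 units/kg/hr × 48.18182 kg = 4.143636 units/hr
Concentration = 50 units ÷ 1191 mL = 0.04198153 units/mL
Rate = 4.143636 units/hr ÷ 0.04198153 units/mL = 98.70142 mL/hr
Duration = 1191 mL ÷ 98.70142 mL/hr = 12.0667 hr

12.1 hours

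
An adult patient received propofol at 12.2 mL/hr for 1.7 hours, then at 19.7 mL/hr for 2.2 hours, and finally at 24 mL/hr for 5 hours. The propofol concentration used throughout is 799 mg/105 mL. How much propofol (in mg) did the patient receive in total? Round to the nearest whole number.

1401 mg

Concentration = 799 mg ÷ 105 mL = 7.609524 mg/mL
Stage 1: 12.2 mL/hr × 1.7 hr = 20.74 mL → 20.74 mL × 7.609524 mg/mL = 157.8215 mg
Stage 2: 19.7 mL/hr × 2.2 hr = 43.34 mL → 43.34 mL × 7.609524 mg/mL = 329.7968 mg
Stage 3: 24 mL/hr × 5 hr = 120 mL → 120 mL × 7.609524 mg/mL = 913.1429 mg
Total = 157.8215 + 329.7968 + 913.1429 = 1400.761 mg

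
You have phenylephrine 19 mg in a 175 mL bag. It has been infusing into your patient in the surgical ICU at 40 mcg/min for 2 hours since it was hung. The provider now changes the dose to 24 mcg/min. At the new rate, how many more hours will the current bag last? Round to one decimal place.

Initial rate:
40 mcg/min × 60 min/hr = 2400 mcg/hr
Concentration = 19 mg ÷ 175 mL = 0.1085714 mg/mL = 108.5714 mcg/mL
Rate = 2400 mcg/hr ÷ 108.5714 mcg/mL = 22.10526 mL/hr
Volume infused so far = 22.10526 mL/hr × 2 hr = 44.21053 mL
Volume remaining = 175 − 44.21053 = 130.7895 mL
New rate:
24 mcg/min × 60 min/hr = 1440 mcg/hr
Rate = 1440 mcg/hr ÷ 108.5714 mcg/mL = 13.26316 mL/hr
Time remaining = 130.7895 mL ÷ 13.26316 mL/hr = 9.861111 hr

9.9 hours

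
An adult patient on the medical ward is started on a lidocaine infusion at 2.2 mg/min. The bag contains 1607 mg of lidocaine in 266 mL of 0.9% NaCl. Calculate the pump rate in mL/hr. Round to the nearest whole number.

22 mL/hr

2.2 mg/min × 60 min/hr = 132 mg/hr
Concentration = 1607 mg ÷ 266 mL = 6.041353 mg/mL
Rate = 132 mg/hr ÷ 6.041353 mg/mL = 21.84941 mL/hr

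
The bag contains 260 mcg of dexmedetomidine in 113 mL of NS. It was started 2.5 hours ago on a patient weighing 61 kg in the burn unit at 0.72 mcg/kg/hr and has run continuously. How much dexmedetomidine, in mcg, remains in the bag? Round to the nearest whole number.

Dose = 0.72 mcg/kg/hr × 61 kg = 43.92 mcg/hr
Concentration = 260 mcg ÷ 113 mL = 2.300885 mcg/mL
Rate = 43.92 mcg/hr ÷ 2.300885 mcg/mL = 19.08831 mL/hr
Volume infused = 19.08831 mL/hr × 2.5 hr = 47.72077 mL
Volume remaining = 113 − 47.72077 = 65.27923 mL
Drug remaining = 65.27923 mL × 2.300885 mcg/mL = 150.2 mcg

150 mcg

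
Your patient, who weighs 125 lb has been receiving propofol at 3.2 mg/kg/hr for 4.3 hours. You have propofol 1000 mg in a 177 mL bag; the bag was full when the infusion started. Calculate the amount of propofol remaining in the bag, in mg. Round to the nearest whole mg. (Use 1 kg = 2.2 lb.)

Weight = 125 lb ÷ 2.2 lb/kg = 56.81818 kg
Dose = 3.2 mg/kg/hr × 56.81818 kg = 181.8182 mg/hr
Concentration = 1000 mg ÷ 177 mL = 5.649718 mg/mL
Rate = 181.8182 mg/hr ÷ 5.649718 mg/mL = 32.18182 mL/hr
Volume infused = 32.18182 mL/hr × 4.3 hr = 138.3818 mL
Volume remaining = 177 − 138.3818 = 38.61818 mL
Drug remaining = 38.61818 mL × 5.649718 mg/mL = 218.1818 mg

218 mg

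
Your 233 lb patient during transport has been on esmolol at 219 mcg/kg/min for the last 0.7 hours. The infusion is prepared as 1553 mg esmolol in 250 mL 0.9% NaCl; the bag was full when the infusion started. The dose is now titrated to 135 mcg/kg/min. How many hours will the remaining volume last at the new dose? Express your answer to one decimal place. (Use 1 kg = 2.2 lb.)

0.7 hours

Initial rate:
Weight = 233 lb ÷ 2.2 lb/kg = 105.9091 kg
Dose = 219 mcg/kg/min × 105.9091 kg = 23194.09 mcg/min
23194.09 mcg/min × 60 min/hr = 1391645 mcg/hr
Concentration = 1553 mg ÷ 250 mL = 6.212 mg/mL = 6212 mcg/mL
Rate = 1391645 mcg/hr ÷ 6212 mcg/mL = 224.0253 mL/hr
Volume infused so far = 224.0253 mL/hr × 0.7 hr = 156.8177 mL
Volume remaining = 250 − 156.8177 = 93.18226 mL
New rate:
Dose = 135 mcg/kg/min × 105.9091 kg = 14297.73 mcg/min
14297.73 mcg/min × 60 min/hr = 857863.6 mcg/hr
Rate = 857863.6 mcg/hr ÷ 6212 mcg/mL = 138.0978 mL/hr
Time remaining = 93.18226 mL ÷ 138.0978 mL/hr = 0.6747555 hr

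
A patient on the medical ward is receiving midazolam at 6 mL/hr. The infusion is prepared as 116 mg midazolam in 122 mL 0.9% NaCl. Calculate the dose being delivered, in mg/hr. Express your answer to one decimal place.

5.7 mg/hr

Concentration = 116 mg ÷ 122 mL = 0.9508197 mg/mL
Drug rate = 6 mL/hr × 0.9508197 mg/mL = 5.704918 mg/hr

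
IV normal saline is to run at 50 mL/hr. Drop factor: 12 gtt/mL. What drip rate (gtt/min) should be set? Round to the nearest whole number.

50 mL/hr ÷ 60 min/hr = 0.8333333 mL/min
0.8333333 mL/min × 12 gtt/mL = 10 gtt/min

10 gtt/min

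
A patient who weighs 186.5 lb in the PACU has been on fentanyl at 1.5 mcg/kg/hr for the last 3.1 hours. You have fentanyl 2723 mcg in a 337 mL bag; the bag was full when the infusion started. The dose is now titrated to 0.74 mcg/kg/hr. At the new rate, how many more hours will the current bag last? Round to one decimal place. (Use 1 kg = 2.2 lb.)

Initial rate:
Weight = 186.5 lb ÷ 2.2 lb/kg = 84.77273 kg
Dose = 1.5 mcg/kg/hr × 84.77273 kg = 127.1591 mcg/hr
Concentration = 2723 mcg ÷ 337 mL = 8.080119 mcg/mL
Rate = 127.1591 mcg/hr ÷ 8.080119 mcg/mL = 15.73728 mL/hr
Volume infused so far = 15.73728 mL/hr × 3.1 hr = 48.78557 mL
Volume remaining = 337 − 48.78557 = 288.2144 mL
New rate:
Dose = 0.74 mcg/kg/hr × 84.77273 kg = 62.73182 mcg/hr
Rate = 62.73182 mcg/hr ÷ 8.080119 mcg/mL = 7.763725 mL/hr
Time remaining = 288.2144 mL ÷ 7.763725 mL/hr = 37.12322 hr

37.1 hours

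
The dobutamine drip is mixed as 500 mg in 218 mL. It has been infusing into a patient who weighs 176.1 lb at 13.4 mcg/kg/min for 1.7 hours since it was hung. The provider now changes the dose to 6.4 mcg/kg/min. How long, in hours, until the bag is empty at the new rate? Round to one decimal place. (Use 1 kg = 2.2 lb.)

Initial rate:
Weight = 176.1 lb ÷ 2.2 lb/kg = 80.04545 kg
Dose = 13.4 mcg/kg/min × 80.04545 kg = 1072.609 mcg/min
1072.609 mcg/min × 60 min/hr = 64356.55 mcg/hr
Concentration = 500 mg ÷ 218 mL = 2.293578 mg/mL = 2293.578 mcg/mL
Rate = 64356.55 mcg/hr ÷ 2293.578 mcg/mL = 28.05945 mL/hr
Volume infused so far = 28.05945 mL/hr × 1.7 hr = 47.70107 mL
Volume remaining = 218 − 47.70107 = 170.2989 mL
New rate:
Dose = 6.4 mcg/kg/min × 80.04545 kg = 512.2909 mcg/min
512.2909 mcg/min × 60 min/hr = 30737.45 mcg/hr
Rate = 30737.45 mcg/hr ÷ 2293.578 mcg/mL = 13.40153 mL/hr
Time remaining = 170.2989 mL ÷ 13.40153 mL/hr = 12.70742 hr

12.7 hours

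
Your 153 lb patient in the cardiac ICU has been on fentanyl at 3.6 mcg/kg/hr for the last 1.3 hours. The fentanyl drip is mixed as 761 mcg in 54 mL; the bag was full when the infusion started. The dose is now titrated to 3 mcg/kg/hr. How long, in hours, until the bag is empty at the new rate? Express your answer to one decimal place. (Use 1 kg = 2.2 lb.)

Initial rate:
Weight = 153 lb ÷ 2.2 lb/kg = 69.54545 kg
Dose = 3.6 mcg/kg/hr × 69.54545 kg = 250.3636 mcg/hr
Concentration = 761 mcg ÷ 54 mL = 14.09259 mcg/mL
Rate = 250.3636 mcg/hr ÷ 14.09259 mcg/mL = 17.76562 mL/hr
Volume infused so far = 17.76562 mL/hr × 1.3 hr = 23.09531 mL
Volume remaining = 54 − 23.09531 = 30.90469 mL
New rate:
Dose = 3 mcg/kg/hr × 69.54545 kg = 208.6364 mcg/hr
Rate = 208.6364 mcg/hr ÷ 14.09259 mcg/mL = 14.80468 mL/hr
Time remaining = 30.90469 mL ÷ 14.80468 mL/hr = 2.087495 hr

2.1 hours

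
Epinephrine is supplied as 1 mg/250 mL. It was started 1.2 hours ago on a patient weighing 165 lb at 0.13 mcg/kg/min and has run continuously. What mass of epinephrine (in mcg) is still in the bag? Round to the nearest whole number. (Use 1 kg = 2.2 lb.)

298 mcg

Weight = 165 lb ÷ 2.2 lb/kg = 75 kg
Dose = 0.13 mcg/kg/min × 75 kg = 9.75 mcg/min
9.75 mcg/min × 60 min/hr = 585 mcg/hr
Concentration = 1 mg ÷ 250 mL = 0.004 mg/mL = 4 mcg/mL
Rate = 585 mcg/hr ÷ 4 mcg/mL = 146.25 mL/hr
Volume infused = 146.25 mL/hr × 1.2 hr = 175.5 mL
Volume remaining = 250 − 175.5 = 74.5 mL
Drug remaining = 74.5 mL × 4 mcg/mL = 298 mcg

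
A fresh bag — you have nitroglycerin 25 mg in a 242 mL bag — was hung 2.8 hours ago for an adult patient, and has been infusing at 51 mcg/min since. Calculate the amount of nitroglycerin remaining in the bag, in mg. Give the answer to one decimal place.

16.4 mg

51 mcg/min × 60 min/hr = 3060 mcg/hr
Concentration = 25 mg ÷ 242 mL = 0.1033058 mg/mL = 103.3058 mcg/mL
Rate = 3060 mcg/hr ÷ 103.3058 mcg/mL = 29.6208 mL/hr
Volume infused = 29.6208 mL/hr × 2.8 hr = 82.93824 mL
Volume remaining = 242 − 82.93824 = 159.0618 mL
Drug remaining = 159.0618 mL × 103.3058 mcg/mL = 16432 mcg = 16.432 mg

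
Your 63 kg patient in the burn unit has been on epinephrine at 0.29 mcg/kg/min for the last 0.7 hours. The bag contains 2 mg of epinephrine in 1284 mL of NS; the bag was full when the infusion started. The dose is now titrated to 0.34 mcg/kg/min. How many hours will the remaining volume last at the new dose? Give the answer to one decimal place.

1.0 hours

Initial rate:
Dose = 0.29 mcg/kg/min × 63 kg = 18.27 mcg/min
18.27 mcg/min × 60 min/hr = 1096.2 mcg/hr
Concentration = 2 mg ÷ 1284 mL = 0.001557632 mg/mL = 1.557632 mcg/mL
Rate = 1096.2 mcg/hr ÷ 1.557632 mcg/mL = 703.7604 mL/hr
Volume infused so far = 703.7604 mL/hr × 0.7 hr = 492.6323 mL
Volume remaining = 1284 − 492.6323 = 791.3677 mL
New rate:
Dose = 0.34 mcg/kg/min × 63 kg = 21.42 mcg/min
21.42 mcg/min × 60 min/hr = 1285.2 mcg/hr
Rate = 1285.2 mcg/hr ÷ 1.557632 mcg/mL = 825.0984 mL/hr
Time remaining = 791.3677 mL ÷ 825.0984 mL/hr = 0.9591192 hr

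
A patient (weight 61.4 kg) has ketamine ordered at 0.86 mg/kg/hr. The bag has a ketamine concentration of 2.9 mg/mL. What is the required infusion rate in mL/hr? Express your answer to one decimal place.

Dose = 0.86 mg/kg/hr × 61.4 kg = 52.804 mg/hr
Rate = 52.804 mg/hr ÷ 2.9 mg/mL = 18.20828 mL/hr

18.2 mL/hr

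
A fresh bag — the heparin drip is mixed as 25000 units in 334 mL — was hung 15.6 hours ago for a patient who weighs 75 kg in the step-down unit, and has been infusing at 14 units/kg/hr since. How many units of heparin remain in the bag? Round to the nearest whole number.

8620 units

Dose = 14 units/kg/hr × 75 kg = 1050 units/hr
Concentration = 25000 units ÷ 334 mL = 74.8503 units/mL
Rate = 1050 units/hr ÷ 74.8503 units/mL = 14.028 mL/hr
Volume infused = 14.028 mL/hr × 15.6 hr = 218.8368 mL
Volume remaining = 334 − 218.8368 = 115.1632 mL
Drug remaining = 115.1632 mL × 74.8503 units/mL = 8620 units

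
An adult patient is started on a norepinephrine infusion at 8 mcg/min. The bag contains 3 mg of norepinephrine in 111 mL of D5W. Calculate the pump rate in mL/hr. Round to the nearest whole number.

18 mL/hr

8 mcg/min × 60 min/hr = 480 mcg/hr
Concentration = 3 mg ÷ 111 mL = 0.02702703 mg/mL = 27.02703 mcg/mL
Rate = 480 mcg/hr ÷ 27.02703 mcg/mL = 17.76 mL/hr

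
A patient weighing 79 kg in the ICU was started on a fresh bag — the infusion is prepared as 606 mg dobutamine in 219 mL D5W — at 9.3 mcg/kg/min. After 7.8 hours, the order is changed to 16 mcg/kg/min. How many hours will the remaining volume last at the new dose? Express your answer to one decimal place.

Initial rate:
Dose = 9.3 mcg/kg/min × 79 kg = 734.7 mcg/min
734.7 mcg/min × 60 min/hr = 44082 mcg/hr
Concentration = 606 mg ÷ 219 mL = 2.767123 mg/mL = 2767.123 mcg/mL
Rate = 44082 mcg/hr ÷ 2767.123 mcg/mL = 15.93062 mL/hr
Volume infused so far = 15.93062 mL/hr × 7.8 hr = 124.2589 mL
Volume remaining = 219 − 124.2589 = 94.74113 mL
New rate:
Dose = 16 mcg/kg/min × 79 kg = 1264 mcg/min
1264 mcg/min × 60 min/hr = 75840 mcg/hr
Rate = 75840 mcg/hr ÷ 2767.123 mcg/mL = 27.40752 mL/hr
Time remaining = 94.74113 mL ÷ 27.40752 mL/hr = 3.456756 hr

3.5 hours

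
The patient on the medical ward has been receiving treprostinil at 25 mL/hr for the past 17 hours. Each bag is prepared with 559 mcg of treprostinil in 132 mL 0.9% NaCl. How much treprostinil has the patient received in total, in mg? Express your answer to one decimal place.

1.8 mg

Concentration = 559 mcg ÷ 132 mL = 4.234848 mcg/mL = 4234.848 ng/mL
Drug rate = 25 mL/hr × 4234.848 ng/mL = 105871.2 ng/hr
Total = 105871.2 ng/hr × 17 hr = 1799811 ng = 1.799811 mg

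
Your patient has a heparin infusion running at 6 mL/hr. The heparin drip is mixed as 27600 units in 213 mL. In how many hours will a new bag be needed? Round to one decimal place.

Duration = 213 mL ÷ 6 mL/hr = 35.5 hr

35.5 hours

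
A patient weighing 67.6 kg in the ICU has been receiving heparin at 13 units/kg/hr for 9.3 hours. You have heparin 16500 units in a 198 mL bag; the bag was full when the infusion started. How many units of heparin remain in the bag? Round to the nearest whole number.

Dose = 13 units/kg/hr × 67.6 kg = 878.8 units/hr
Concentration = 16500 units ÷ 198 mL = 83.33333 units/mL
Rate = 878.8 units/hr ÷ 83.33333 units/mL = 10.5456 mL/hr
Volume infused = 10.5456 mL/hr × 9.3 hr = 98.07408 mL
Volume remaining = 198 − 98.07408 = 99.92592 mL
Drug remaining = 99.92592 mL × 83.33333 units/mL = 8327.16 units

8327 units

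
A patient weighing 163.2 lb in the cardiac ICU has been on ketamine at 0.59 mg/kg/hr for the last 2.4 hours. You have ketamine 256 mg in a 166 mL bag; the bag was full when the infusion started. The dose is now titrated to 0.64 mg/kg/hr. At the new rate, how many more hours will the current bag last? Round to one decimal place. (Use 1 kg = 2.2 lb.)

3.2 hours

Initial rate:
Weight = 163.2 lb ÷ 2.2 lb/kg = 74.18182 kg
Dose = 0.59 mg/kg/hr × 74.18182 kg = 43.76727 mg/hr
Concentration = 256 mg ÷ 166 mL = 1.542169 mg/mL
Rate = 43.76727 mg/hr ÷ 1.542169 mg/mL = 28.38034 mL/hr
Volume infused so far = 28.38034 mL/hr × 2.4 hr = 68.11282 mL
Volume remaining = 166 − 68.11282 = 97.88718 mL
New rate:
Dose = 0.64 mg/kg/hr × 74.18182 kg = 47.47636 mg/hr
Rate = 47.47636 mg/hr ÷ 1.542169 mg/mL = 30.78545 mL/hr
Time remaining = 97.88718 mL ÷ 30.78545 mL/hr = 3.179657 hr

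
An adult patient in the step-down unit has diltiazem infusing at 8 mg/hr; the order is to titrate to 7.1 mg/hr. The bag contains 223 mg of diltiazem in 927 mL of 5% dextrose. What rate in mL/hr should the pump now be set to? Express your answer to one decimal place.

29.5 mL/hr

Concentration = 223 mg ÷ 927 mL = 0.2405609 mg/mL
Rate = 7.1 mg/hr ÷ 0.2405609 mg/mL = 29.51435 mL/hr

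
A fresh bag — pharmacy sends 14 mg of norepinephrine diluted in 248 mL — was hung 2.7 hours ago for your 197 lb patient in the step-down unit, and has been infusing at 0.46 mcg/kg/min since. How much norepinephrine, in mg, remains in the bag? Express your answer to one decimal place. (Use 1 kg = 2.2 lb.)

Weight = 197 lb ÷ 2.2 lb/kg = 89.54545 kg
Dose = 0.46 mcg/kg/min × 89.54545 kg = 41.19091 mcg/min
41.19091 mcg/min × 60 min/hr = 2471.455 mcg/hr
Concentration = 14 mg ÷ 248 mL = 0.05645161 mg/mL = 56.45161 mcg/mL
Rate = 2471.455 mcg/hr ÷ 56.45161 mcg/mL = 43.78005 mL/hr
Volume infused = 43.78005 mL/hr × 2.7 hr = 118.2061 mL
Volume remaining = 248 − 118.2061 = 129.7939 mL
Drug remaining = 129.7939 mL × 56.45161 mcg/mL = 7327.073 mcg = 7.327073 mg

7.3 mg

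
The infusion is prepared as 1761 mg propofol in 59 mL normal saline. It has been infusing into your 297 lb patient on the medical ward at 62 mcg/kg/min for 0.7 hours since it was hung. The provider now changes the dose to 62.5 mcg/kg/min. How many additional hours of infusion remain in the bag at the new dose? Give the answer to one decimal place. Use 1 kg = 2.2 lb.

2.8 hours

Initial rate:
Weight = 297 lb ÷ 2.2 lb/kg = 135 kg
Dose = 62 mcg/kg/min × 135 kg = 8370 mcg/min
8370 mcg/min × 60 min/hr = 502200 mcg/hr
Concentration = 1761 mg ÷ 59 mL = 29.84746 mg/mL = 29847.46 mcg/mL
Rate = 502200 mcg/hr ÷ 29847.46 mcg/mL = 16.82555 mL/hr
Volume infused so far = 16.82555 mL/hr × 0.7 hr = 11.77789 mL
Volume remaining = 59 − 11.77789 = 47.22211 mL
New rate:
Dose = 62.5 mcg/kg/min × 135 kg = 8437.5 mcg/min
8437.5 mcg/min × 60 min/hr = 506250 mcg/hr
Rate = 506250 mcg/hr ÷ 29847.46 mcg/mL = 16.96124 mL/hr
Time remaining = 47.22211 mL ÷ 16.96124 mL/hr = 2.784119 hr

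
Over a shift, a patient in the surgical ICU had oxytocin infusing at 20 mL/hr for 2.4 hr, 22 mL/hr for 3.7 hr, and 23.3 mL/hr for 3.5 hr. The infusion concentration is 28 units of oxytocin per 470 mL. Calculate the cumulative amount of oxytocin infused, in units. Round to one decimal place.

Concentration = 28 units ÷ 470 mL = 0.05957447 units/mL
Stage 1: 20 mL/hr × 2.4 hr = 48 mL → 48 mL × 0.05957447 units/mL = 2.859574 units
Stage 2: 22 mL/hr × 3.7 hr = 81.4 mL → 81.4 mL × 0.05957447 units/mL = 4.849362 units
Stage 3: 23.3 mL/hr × 3.5 hr = 81.55 mL → 81.55 mL × 0.05957447 units/mL = 4.858298 units
Total = 2.859574 + 4.849362 + 4.858298 = 12.56723 units

12.6 units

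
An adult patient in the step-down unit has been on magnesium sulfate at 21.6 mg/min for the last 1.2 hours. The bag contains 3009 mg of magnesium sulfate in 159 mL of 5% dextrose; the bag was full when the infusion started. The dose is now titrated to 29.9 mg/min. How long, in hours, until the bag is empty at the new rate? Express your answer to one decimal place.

Initial rate:
21.6 mg/min × 60 min/hr = 1296 mg/hr
Concentration = 3009 mg ÷ 159 mL = 18.92453 mg/mL
Rate = 1296 mg/hr ÷ 18.92453 mg/mL = 68.48255 mL/hr
Volume infused so far = 68.48255 mL/hr × 1.2 hr = 82.17906 mL
Volume remaining = 159 − 82.17906 = 76.82094 mL
New rate:
29.9 mg/min × 60 min/hr = 1794 mg/hr
Rate = 1794 mg/hr ÷ 18.92453 mg/mL = 94.79761 mL/hr
Time remaining = 76.82094 mL ÷ 94.79761 mL/hr = 0.8103679 hr

0.8 hours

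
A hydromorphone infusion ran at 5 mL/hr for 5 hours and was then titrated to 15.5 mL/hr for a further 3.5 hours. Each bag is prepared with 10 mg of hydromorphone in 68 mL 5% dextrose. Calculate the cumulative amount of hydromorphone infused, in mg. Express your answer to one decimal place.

11.7 mg

Concentration = 10 mg ÷ 68 mL = 0.1470588 mg/mL
Stage 1: 5 mL/hr × 5 hr = 25 mL → 25 mL × 0.1470588 mg/mL = 3.676471 mg
Stage 2: 15.5 mL/hr × 3.5 hr = 54.25 mL → 54.25 mL × 0.1470588 mg/mL = 7.977941 mg
Total = 3.676471 + 7.977941 = 11.65441 mg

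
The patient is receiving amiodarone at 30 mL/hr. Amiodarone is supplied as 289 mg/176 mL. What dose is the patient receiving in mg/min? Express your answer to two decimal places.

Concentration = 289 mg ÷ 176 mL = 1.642045 mg/mL
Drug rate = 30 mL/hr × 1.642045 mg/mL = 49.26136 mg/hr
49.26136 mg/hr ÷ 60 min/hr = 0.8210227 mg/min

0.82 mg/min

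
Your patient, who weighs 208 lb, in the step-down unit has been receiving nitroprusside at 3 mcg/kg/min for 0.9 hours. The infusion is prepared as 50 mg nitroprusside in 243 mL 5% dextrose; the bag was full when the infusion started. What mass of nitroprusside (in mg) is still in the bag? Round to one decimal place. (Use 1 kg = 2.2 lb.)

34.7 mg

Weight = 208 lb ÷ 2.2 lb/kg = 94.54545 kg
Dose = 3 mcg/kg/min × 94.54545 kg = 283.6364 mcg/min
283.6364 mcg/min × 60 min/hr = 17018.18 mcg/hr
Concentration = 50 mg ÷ 243 mL = 0.2057613 mg/mL = 205.7613 mcg/mL
Rate = 17018.18 mcg/hr ÷ 205.7613 mcg/mL = 82.70836 mL/hr
Volume infused = 82.70836 mL/hr × 0.9 hr = 74.43753 mL
Volume remaining = 243 − 74.43753 = 168.5625 mL
Drug remaining = 168.5625 mL × 205.7613 mcg/mL = 34683.64 mcg = 34.68364 mg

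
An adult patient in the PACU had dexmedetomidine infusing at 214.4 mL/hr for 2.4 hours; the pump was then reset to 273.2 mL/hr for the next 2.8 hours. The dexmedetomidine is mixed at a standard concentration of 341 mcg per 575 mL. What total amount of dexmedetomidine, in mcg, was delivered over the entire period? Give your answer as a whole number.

Concentration = 341 mcg ÷ 575 mL = 0.5930435 mcg/mL
Stage 1: 214.4 mL/hr × 2.4 hr = 514.56 mL → 514.56 mL × 0.5930435 mcg/mL = 305.1565 mcg
Stage 2: 273.2 mL/hr × 2.8 hr = 764.96 mL → 764.96 mL × 0.5930435 mcg/mL = 453.6545 mcg
Total = 305.1565 + 453.6545 = 758.811 mcg

759 mcg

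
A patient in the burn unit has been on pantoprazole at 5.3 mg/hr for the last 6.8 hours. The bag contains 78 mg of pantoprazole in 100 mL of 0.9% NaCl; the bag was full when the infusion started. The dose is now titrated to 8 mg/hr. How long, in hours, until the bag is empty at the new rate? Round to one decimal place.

5.2 hours

Initial rate:
Concentration = 78 mg ÷ 100 mL = 0.78 mg/mL
Rate = 5.3 mg/hr ÷ 0.78 mg/mL = 6.794872 mL/hr
Volume infused so far = 6.794872 mL/hr × 6.8 hr = 46.20513 mL
Volume remaining = 100 − 46.20513 = 53.79487 mL
New rate:
Rate = 8 mg/hr ÷ 0.78 mg/mL = 10.25641 mL/hr
Time remaining = 53.79487 mL ÷ 10.25641 mL/hr = 5.245 hr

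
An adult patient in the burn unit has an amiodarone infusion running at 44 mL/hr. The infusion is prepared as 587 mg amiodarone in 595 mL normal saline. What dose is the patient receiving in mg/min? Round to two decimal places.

Concentration = 587 mg ÷ 595 mL = 0.9865546 mg/mL
Drug rate = 44 mL/hr × 0.9865546 mg/mL = 43.4084 mg/hr
43.4084 mg/hr ÷ 60 min/hr = 0.7234734 mg/min

0.72 mg/min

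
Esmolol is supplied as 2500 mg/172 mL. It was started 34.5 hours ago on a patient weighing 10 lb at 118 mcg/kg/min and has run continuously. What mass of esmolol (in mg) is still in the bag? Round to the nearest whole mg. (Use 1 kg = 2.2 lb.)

1390 mg

Weight = 10 lb ÷ 2.2 lb/kg = 4.545455 kg
Dose = 118 mcg/kg/min × 4.545455 kg = 536.3636 mcg/min
536.3636 mcg/min × 60 min/hr = 32181.82 mcg/hr
Concentration = 2500 mg ÷ 172 mL = 14.53488 mg/mL = 14534.88 mcg/mL
Rate = 32181.82 mcg/hr ÷ 14534.88 mcg/mL = 2.214109 mL/hr
Volume infused = 2.214109 mL/hr × 34.5 hr = 76.38676 mL
Volume remaining = 172 − 76.38676 = 95.61324 mL
Drug remaining = 95.61324 mL × 14534.88 mcg/mL = 1389727 mcg = 1389.727 mg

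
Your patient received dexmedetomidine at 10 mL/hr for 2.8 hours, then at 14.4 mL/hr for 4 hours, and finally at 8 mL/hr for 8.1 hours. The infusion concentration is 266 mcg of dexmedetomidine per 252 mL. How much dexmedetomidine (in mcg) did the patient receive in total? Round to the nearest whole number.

Concentration = 266 mcg ÷ 252 mL = 1.055556 mcg/mL
Stage 1: 10 mL/hr × 2.8 hr = 28 mL → 28 mL × 1.055556 mcg/mL = 29.55556 mcg
Stage 2: 14.4 mL/hr × 4 hr = 57.6 mL → 57.6 mL × 1.055556 mcg/mL = 60.8 mcg
Stage 3: 8 mL/hr × 8.1 hr = 64.8 mL → 64.8 mL × 1.055556 mcg/mL = 68.4 mcg
Total = 29.55556 + 60.8 + 68.4 = 158.7556 mcg

159 mcg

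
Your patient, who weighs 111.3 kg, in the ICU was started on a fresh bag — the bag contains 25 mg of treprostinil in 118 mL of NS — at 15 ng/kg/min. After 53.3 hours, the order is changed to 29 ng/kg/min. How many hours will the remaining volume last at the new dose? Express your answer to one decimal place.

Initial rate:
Dose = 15 ng/kg/min × 111.3 kg = 1669.5 ng/min
1669.5 ng/min × 60 min/hr = 100170 ng/hr
Concentration = 25 mg ÷ 118 mL = 0.2118644 mg/mL = 211864.4 ng/mL
Rate = 100170 ng/hr ÷ 211864.4 ng/mL = 0.4728024 mL/hr
Volume infused so far = 0.4728024 mL/hr × 53.3 hr = 25.20037 mL
Volume remaining = 118 − 25.20037 = 92.79963 mL
New rate:
Dose = 29 ng/kg/min × 111.3 kg = 3227.7 ng/min
3227.7 ng/min × 60 min/hr = 193662 ng/hr
Rate = 193662 ng/hr ÷ 211864.4 ng/mL = 0.9140846 mL/hr
Time remaining = 92.79963 mL ÷ 0.9140846 mL/hr = 101.5219 hr

101.5 hours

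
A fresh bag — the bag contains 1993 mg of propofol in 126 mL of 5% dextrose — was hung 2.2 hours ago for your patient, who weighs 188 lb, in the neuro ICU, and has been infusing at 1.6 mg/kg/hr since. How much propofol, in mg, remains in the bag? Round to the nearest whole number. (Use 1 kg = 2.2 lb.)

Weight = 188 lb ÷ 2.2 lb/kg = 85.45455 kg
Dose = 1.6 mg/kg/hr × 85.45455 kg = 136.7273 mg/hr
Concentration = 1993 mg ÷ 126 mL = 15.81746 mg/mL
Rate = 136.7273 mg/hr ÷ 15.81746 mg/mL = 8.644072 mL/hr
Volume infused = 8.644072 mL/hr × 2.2 hr = 19.01696 mL
Volume remaining = 126 − 19.01696 = 106.983 mL
Drug remaining = 106.983 mL × 15.81746 mg/mL = 1692.2 mg

1692 mg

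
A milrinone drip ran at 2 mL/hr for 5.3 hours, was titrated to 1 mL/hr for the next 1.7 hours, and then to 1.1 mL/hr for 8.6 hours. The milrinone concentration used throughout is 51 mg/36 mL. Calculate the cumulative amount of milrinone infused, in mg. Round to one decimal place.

30.8 mg

Concentration = 51 mg ÷ 36 mL = 1.416667 mg/mL
Stage 1: 2 mL/hr × 5.3 hr = 10.6 mL → 10.6 mL × 1.416667 mg/mL = 15.01667 mg
Stage 2: 1 mL/hr × 1.7 hr = 1.7 mL → 1.7 mL × 1.416667 mg/mL = 2.408333 mg
Stage 3: 1.1 mL/hr × 8.6 hr = 9.46 mL → 9.46 mL × 1.416667 mg/mL = 13.40167 mg
Total = 15.01667 + 2.408333 + 13.40167 = 30.82667 mg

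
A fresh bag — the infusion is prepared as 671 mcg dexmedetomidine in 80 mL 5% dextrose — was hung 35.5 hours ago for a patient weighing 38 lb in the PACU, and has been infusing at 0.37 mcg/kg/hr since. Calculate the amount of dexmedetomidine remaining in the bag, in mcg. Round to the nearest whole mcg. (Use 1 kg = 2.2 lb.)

444 mcg

Weight = 38 lb ÷ 2.2 lb/kg = 17.27273 kg
Dose = 0.37 mcg/kg/hr × 17.27273 kg = 6.390909 mcg/hr
Concentration = 671 mcg ÷ 80 mL = 8.3875 mcg/mL
Rate = 6.390909 mcg/hr ÷ 8.3875 mcg/mL = 0.7619564 mL/hr
Volume infused = 0.7619564 mL/hr × 35.5 hr = 27.04945 mL
Volume remaining = 80 − 27.04945 = 52.95055 mL
Drug remaining = 52.95055 mL × 8.3875 mcg/mL = 444.1227 mcg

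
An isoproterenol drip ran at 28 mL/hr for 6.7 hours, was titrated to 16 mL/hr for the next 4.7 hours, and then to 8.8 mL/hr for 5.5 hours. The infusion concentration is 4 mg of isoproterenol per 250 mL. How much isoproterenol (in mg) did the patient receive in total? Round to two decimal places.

Concentration = 4 mg ÷ 250 mL = 0.016 mg/mL
Stage 1: 28 mL/hr × 6.7 hr = 187.6 mL → 187.6 mL × 0.016 mg/mL = 3.0016 mg
Stage 2: 16 mL/hr × 4.7 hr = 75.2 mL → 75.2 mL × 0.016 mg/mL = 1.2032 mg
Stage 3: 8.8 mL/hr × 5.5 hr = 48.4 mL → 48.4 mL × 0.016 mg/mL = 0.7744 mg
Total = 3.0016 + 1.2032 + 0.7744 = 4.9792 mg

4.98 mg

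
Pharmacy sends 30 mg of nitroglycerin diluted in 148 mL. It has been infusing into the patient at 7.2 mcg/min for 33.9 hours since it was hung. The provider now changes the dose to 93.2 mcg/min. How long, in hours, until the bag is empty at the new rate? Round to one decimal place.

2.7 hours

Initial rate:
7.2 mcg/min × 60 min/hr = 432 mcg/hr
Concentration = 30 mg ÷ 148 mL = 0.2027027 mg/mL = 202.7027 mcg/mL
Rate = 432 mcg/hr ÷ 202.7027 mcg/mL = 2.1312 mL/hr
Volume infused so far = 2.1312 mL/hr × 33.9 hr = 72.24768 mL
Volume remaining = 148 − 72.24768 = 75.75232 mL
New rate:
93.2 mcg/min × 60 min/hr = 5592 mcg/hr
Rate = 5592 mcg/hr ÷ 202.7027 mcg/mL = 27.5872 mL/hr
Time remaining = 75.75232 mL ÷ 27.5872 mL/hr = 2.745923 hr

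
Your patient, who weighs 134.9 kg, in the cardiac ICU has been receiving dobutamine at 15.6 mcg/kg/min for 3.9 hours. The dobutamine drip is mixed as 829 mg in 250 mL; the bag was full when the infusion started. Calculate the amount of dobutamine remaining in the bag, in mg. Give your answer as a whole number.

Dose = 15.6 mcg/kg/min × 134.9 kg = 2104.44 mcg/min
2104.44 mcg/min × 60 min/hr = 126266.4 mcg/hr
Concentration = 829 mg ÷ 250 mL = 3.316 mg/mL = 3316 mcg/mL
Rate = 126266.4 mcg/hr ÷ 3316 mcg/mL = 38.07793 mL/hr
Volume infused = 38.07793 mL/hr × 3.9 hr = 148.5039 mL
Volume remaining = 250 − 148.5039 = 101.4961 mL
Drug remaining = 101.4961 mL × 3316 mcg/mL = 336561 mcg = 336.561 mg

337 mg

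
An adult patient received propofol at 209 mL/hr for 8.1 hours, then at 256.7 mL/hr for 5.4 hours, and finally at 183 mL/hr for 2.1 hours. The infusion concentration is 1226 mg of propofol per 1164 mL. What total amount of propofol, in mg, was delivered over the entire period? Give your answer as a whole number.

Concentration = 1226 mg ÷ 1164 mL = 1.053265 mg/mL
Stage 1: 209 mL/hr × 8.1 hr = 1692.9 mL → 1692.9 mL × 1.053265 mg/mL = 1783.072 mg
Stage 2: 256.7 mL/hr × 5.4 hr = 1386.18 mL → 1386.18 mL × 1.053265 mg/mL = 1460.014 mg
Stage 3: 183 mL/hr × 2.1 hr = 384.3 mL → 384.3 mL × 1.053265 mg/mL = 404.7696 mg
Total = 1783.072 + 1460.014 + 404.7696 = 3647.856 mg

3648 mg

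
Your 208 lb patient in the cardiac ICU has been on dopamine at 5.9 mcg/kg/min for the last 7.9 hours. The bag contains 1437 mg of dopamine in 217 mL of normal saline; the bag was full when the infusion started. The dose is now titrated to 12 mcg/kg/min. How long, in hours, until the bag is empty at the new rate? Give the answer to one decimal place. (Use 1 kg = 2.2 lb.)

Initial rate:
Weight = 208 lb ÷ 2.2 lb/kg = 94.54545 kg
Dose = 5.9 mcg/kg/min × 94.54545 kg = 557.8182 mcg/min
557.8182 mcg/min × 60 min/hr = 33469.09 mcg/hr
Concentration = 1437 mg ÷ 217 mL = 6.62212 mg/mL = 6622.12 mcg/mL
Rate = 33469.09 mcg/hr ÷ 6622.12 mcg/mL = 5.054136 mL/hr
Volume infused so far = 5.054136 mL/hr × 7.9 hr = 39.92767 mL
Volume remaining = 217 − 39.92767 = 177.0723 mL
New rate:
Dose = 12 mcg/kg/min × 94.54545 kg = 1134.545 mcg/min
1134.545 mcg/min × 60 min/hr = 68072.73 mcg/hr
Rate = 68072.73 mcg/hr ÷ 6622.12 mcg/mL = 10.2796 mL/hr
Time remaining = 177.0723 mL ÷ 10.2796 mL/hr = 17.22561 hr

17.2 hours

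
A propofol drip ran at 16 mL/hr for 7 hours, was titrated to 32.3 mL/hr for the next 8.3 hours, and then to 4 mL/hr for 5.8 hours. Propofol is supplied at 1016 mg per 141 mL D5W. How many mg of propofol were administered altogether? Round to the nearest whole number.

Concentration = 1016 mg ÷ 141 mL = 7.205674 mg/mL
Stage 1: 16 mL/hr × 7 hr = 112 mL → 112 mL × 7.205674 mg/mL = 807.0355 mg
Stage 2: 32.3 mL/hr × 8.3 hr = 268.09 mL → 268.09 mL × 7.205674 mg/mL = 1931.769 mg
Stage 3: 4 mL/hr × 5.8 hr = 23.2 mL → 23.2 mL × 7.205674 mg/mL = 167.1716 mg
Total = 807.0355 + 1931.769 + 167.1716 = 2905.976 mg

2906 mg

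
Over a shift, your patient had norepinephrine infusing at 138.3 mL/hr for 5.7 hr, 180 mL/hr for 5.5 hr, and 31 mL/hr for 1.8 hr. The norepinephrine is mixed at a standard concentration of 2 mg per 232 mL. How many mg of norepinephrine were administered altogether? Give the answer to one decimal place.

Concentration = 2 mg ÷ 232 mL = 0.00862069 mg/mL
Stage 1: 138.3 mL/hr × 5.7 hr = 788.31 mL → 788.31 mL × 0.00862069 mg/mL = 6.795776 mg
Stage 2: 180 mL/hr × 5.5 hr = 990 mL → 990 mL × 0.00862069 mg/mL = 8.534483 mg
Stage 3: 31 mL/hr × 1.8 hr = 55.8 mL → 55.8 mL × 0.00862069 mg/mL = 0.4810345 mg
Total = 6.795776 + 8.534483 + 0.4810345 = 15.81129 mg

15.8 mg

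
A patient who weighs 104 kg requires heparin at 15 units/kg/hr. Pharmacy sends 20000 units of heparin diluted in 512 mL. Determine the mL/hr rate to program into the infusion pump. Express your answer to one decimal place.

Dose = 15 units/kg/hr × 104 kg = 1560 units/hr
Concentration = 20000 units ÷ 512 mL = 39.0625 units/mL
Rate = 1560 units/hr ÷ 39.0625 units/mL = 39.936 mL/hr

39.9 mL/hr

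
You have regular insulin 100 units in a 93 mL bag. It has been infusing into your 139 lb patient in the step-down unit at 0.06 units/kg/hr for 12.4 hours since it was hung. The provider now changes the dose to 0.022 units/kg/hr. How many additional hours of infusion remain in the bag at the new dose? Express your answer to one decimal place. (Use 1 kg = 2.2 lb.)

Initial rate:
Weight = 139 lb ÷ 2.2 lb/kg = 63.18182 kg
Dose = 0.06 units/kg/hr × 63.18182 kg = 3.790909 units/hr
Concentration = 100 units ÷ 93 mL = 1.075269 units/mL
Rate = 3.790909 units/hr ÷ 1.075269 units/mL = 3.525545 mL/hr
Volume infused so far = 3.525545 mL/hr × 12.4 hr = 43.71676 mL
Volume remaining = 93 − 43.71676 = 49.28324 mL
New rate:
Dose = 0.022 units/kg/hr × 63.18182 kg = 1.39 units/hr
Rate = 1.39 units/hr ÷ 1.075269 units/mL = 1.2927 mL/hr
Time remaining = 49.28324 mL ÷ 1.2927 mL/hr = 38.12426 hr

38.1 hours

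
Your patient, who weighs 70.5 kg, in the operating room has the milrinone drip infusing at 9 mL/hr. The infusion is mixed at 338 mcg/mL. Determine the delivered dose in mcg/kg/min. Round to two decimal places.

0.72 mcg/kg/min

Drug rate = 9 mL/hr × 338 mcg/mL = 3042 mcg/hr
3042 mcg/hr ÷ 60 min/hr = 50.7 mcg/min
50.7 mcg/min ÷ 70.5 kg = 0.7191489 mcg/kg/min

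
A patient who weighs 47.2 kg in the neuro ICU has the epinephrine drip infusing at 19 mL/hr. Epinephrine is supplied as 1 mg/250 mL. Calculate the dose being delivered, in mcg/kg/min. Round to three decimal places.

Concentration = 1 mg ÷ 250 mL = 0.004 mg/mL = 4 mcg/mL
Drug rate = 19 mL/hr × 4 mcg/mL = 76 mcg/hr
76 mcg/hr ÷ 60 min/hr = 1.266667 mcg/min
1.266667 mcg/min ÷ 47.2 kg = 0.02683616 mcg/kg/min

0.027 mcg/kg/min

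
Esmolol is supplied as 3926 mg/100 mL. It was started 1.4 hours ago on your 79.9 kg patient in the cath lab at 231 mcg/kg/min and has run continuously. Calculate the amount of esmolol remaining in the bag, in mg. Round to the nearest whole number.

Dose = 231 mcg/kg/min × 79.9 kg = 18456.9 mcg/min
18456.9 mcg/min × 60 min/hr = 1107414 mcg/hr
Concentration = 3926 mg ÷ 100 mL = 39.26 mg/mL = 39260 mcg/mL
Rate = 1107414 mcg/hr ÷ 39260 mcg/mL = 28.20718 mL/hr
Volume infused = 28.20718 mL/hr × 1.4 hr = 39.49006 mL
Volume remaining = 100 − 39.49006 = 60.50994 mL
Drug remaining = 60.50994 mL × 39260 mcg/mL = 2375620 mcg = 2375.62 mg

2376 mg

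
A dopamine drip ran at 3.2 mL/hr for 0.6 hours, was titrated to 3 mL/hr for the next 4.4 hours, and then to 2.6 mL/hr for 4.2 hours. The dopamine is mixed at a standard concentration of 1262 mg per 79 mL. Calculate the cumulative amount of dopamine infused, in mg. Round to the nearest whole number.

416 mg

Concentration = 1262 mg ÷ 79 mL = 15.97468 mg/mL
Stage 1: 3.2 mL/hr × 0.6 hr = 1.92 mL → 1.92 mL × 15.97468 mg/mL = 30.67139 mg
Stage 2: 3 mL/hr × 4.4 hr = 13.2 mL → 13.2 mL × 15.97468 mg/mL = 210.8658 mg
Stage 3: 2.6 mL/hr × 4.2 hr = 10.92 mL → 10.92 mL × 15.97468 mg/mL = 174.4435 mg
Total = 30.67139 + 210.8658 + 174.4435 = 415.9808 mg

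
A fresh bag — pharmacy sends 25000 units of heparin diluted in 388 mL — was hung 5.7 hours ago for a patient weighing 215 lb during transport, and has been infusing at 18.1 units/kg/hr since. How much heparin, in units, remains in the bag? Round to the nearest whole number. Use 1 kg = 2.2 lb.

Weight = 215 lb ÷ 2.2 lb/kg = 97.72727 kg
Dose = 18.1 units/kg/hr × 97.72727 kg = 1768.864 units/hr
Concentration = 25000 units ÷ 388 mL = 64.43299 units/mL
Rate = 1768.864 units/hr ÷ 64.43299 units/mL = 27.45276 mL/hr
Volume infused = 27.45276 mL/hr × 5.7 hr = 156.4808 mL
Volume remaining = 388 − 156.4808 = 231.5192 mL
Drug remaining = 231.5192 mL × 64.43299 units/mL = 14917.48 units

14917 units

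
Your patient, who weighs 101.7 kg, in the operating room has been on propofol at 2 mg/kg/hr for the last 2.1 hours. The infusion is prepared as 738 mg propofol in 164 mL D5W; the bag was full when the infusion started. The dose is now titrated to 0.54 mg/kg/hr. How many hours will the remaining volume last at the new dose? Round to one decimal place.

5.7 hours

Initial rate:
Dose = 2 mg/kg/hr × 101.7 kg = 203.4 mg/hr
Concentration = 738 mg ÷ 164 mL = 4.5 mg/mL
Rate = 203.4 mg/hr ÷ 4.5 mg/mL = 45.2 mL/hr
Volume infused so far = 45.2 mL/hr × 2.1 hr = 94.92 mL
Volume remaining = 164 − 94.92 = 69.08 mL
New rate:
Dose = 0.54 mg/kg/hr × 101.7 kg = 54.918 mg/hr
Rate = 54.918 mg/hr ÷ 4.5 mg/mL = 12.204 mL/hr
Time remaining = 69.08 mL ÷ 12.204 mL/hr = 5.660439 hr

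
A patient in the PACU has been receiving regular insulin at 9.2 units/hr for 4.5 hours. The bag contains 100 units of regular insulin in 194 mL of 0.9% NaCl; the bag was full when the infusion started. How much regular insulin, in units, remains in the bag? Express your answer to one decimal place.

58.6 units

Concentration = 100 units ÷ 194 mL = 0.5154639 units/mL
Rate = 9.2 units/hr ÷ 0.5154639 units/mL = 17.848 mL/hr
Volume infused = 17.848 mL/hr × 4.5 hr = 80.316 mL
Volume remaining = 194 − 80.316 = 113.684 mL
Drug remaining = 113.684 mL × 0.5154639 units/mL = 58.6 units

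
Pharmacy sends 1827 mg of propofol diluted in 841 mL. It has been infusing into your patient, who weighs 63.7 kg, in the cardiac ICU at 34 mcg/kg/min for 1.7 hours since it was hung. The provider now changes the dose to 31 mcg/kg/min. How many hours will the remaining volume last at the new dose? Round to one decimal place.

13.6 hours

Initial rate:
Dose = 34 mcg/kg/min × 63.7 kg = 2165.8 mcg/min
2165.8 mcg/min × 60 min/hr = 129948 mcg/hr
Concentration = 1827 mg ÷ 841 mL = 2.172414 mg/mL = 2172.414 mcg/mL
Rate = 129948 mcg/hr ÷ 2172.414 mcg/mL = 59.81733 mL/hr
Volume infused so far = 59.81733 mL/hr × 1.7 hr = 101.6895 mL
Volume remaining = 841 − 101.6895 = 739.3105 mL
New rate:
Dose = 31 mcg/kg/min × 63.7 kg = 1974.7 mcg/min
1974.7 mcg/min × 60 min/hr = 118482 mcg/hr
Rate = 118482 mcg/hr ÷ 2172.414 mcg/mL = 54.53933 mL/hr
Time remaining = 739.3105 mL ÷ 54.53933 mL/hr = 13.55555 hr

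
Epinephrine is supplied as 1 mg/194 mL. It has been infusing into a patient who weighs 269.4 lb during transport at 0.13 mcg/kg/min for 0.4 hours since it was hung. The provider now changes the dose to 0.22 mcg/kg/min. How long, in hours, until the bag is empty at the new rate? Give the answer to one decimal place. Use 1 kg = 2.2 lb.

Initial rate:
Weight = 269.4 lb ÷ 2.2 lb/kg = 122.4545 kg
Dose = 0.13 mcg/kg/min × 122.4545 kg = 15.91909 mcg/min
15.91909 mcg/min × 60 min/hr = 955.1455 mcg/hr
Concentration = 1 mg ÷ 194 mL = 0.005154639 mg/mL = 5.154639 mcg/mL
Rate = 955.1455 mcg/hr ÷ 5.154639 mcg/mL = 185.2982 mL/hr
Volume infused so far = 185.2982 mL/hr × 0.4 hr = 74.11929 mL
Volume remaining = 194 − 74.11929 = 119.8807 mL
New rate:
Dose = 0.22 mcg/kg/min × 122.4545 kg = 26.94 mcg/min
26.94 mcg/min × 60 min/hr = 1616.4 mcg/hr
Rate = 1616.4 mcg/hr ÷ 5.154639 mcg/mL = 313.5816 mL/hr
Time remaining = 119.8807 mL ÷ 313.5816 mL/hr = 0.3822951 hr

0.4 hours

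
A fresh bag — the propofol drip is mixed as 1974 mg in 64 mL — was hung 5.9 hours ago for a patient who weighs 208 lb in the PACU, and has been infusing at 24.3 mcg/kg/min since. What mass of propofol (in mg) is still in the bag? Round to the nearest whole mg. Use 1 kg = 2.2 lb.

1161 mg

Weight = 208 lb ÷ 2.2 lb/kg = 94.54545 kg
Dose = 24.3 mcg/kg/min × 94.54545 kg = 2297.455 mcg/min
2297.455 mcg/min × 60 min/hr = 137847.3 mcg/hr
Concentration = 1974 mg ÷ 64 mL = 30.84375 mg/mL = 30843.75 mcg/mL
Rate = 137847.3 mcg/hr ÷ 30843.75 mcg/mL = 4.469212 mL/hr
Volume infused = 4.469212 mL/hr × 5.9 hr = 26.36835 mL
Volume remaining = 64 − 26.36835 = 37.63165 mL
Drug remaining = 37.63165 mL × 30843.75 mcg/mL = 1160701 mcg = 1160.701 mg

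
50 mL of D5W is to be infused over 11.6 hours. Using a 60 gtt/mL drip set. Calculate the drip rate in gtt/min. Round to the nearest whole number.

4 gtt/min

50 mL ÷ (11.6 hr × 60 = 696 min) = 0.07183908 mL/min
0.07183908 mL/min × 60 gtt/mL = 4.310345 gtt/min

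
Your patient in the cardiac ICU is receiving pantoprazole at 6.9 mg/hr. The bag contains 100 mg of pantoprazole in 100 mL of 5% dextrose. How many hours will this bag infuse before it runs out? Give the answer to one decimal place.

Concentration = 100 mg ÷ 100 mL = 1 mg/mL
Rate = 6.9 mg/hr ÷ 1 mg/mL = 6.9 mL/hr
Duration = 100 mL ÷ 6.9 mL/hr = 14.49275 hr

14.5 hours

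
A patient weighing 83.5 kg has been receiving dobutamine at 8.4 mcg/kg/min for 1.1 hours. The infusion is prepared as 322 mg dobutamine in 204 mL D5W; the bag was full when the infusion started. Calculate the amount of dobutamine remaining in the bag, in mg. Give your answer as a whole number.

Dose = 8.4 mcg/kg/min × 83.5 kg = 701.4 mcg/min
701.4 mcg/min × 60 min/hr = 42084 mcg/hr
Concentration = 322 mg ÷ 204 mL = 1.578431 mg/mL = 1578.431 mcg/mL
Rate = 42084 mcg/hr ÷ 1578.431 mcg/mL = 26.66191 mL/hr
Volume infused = 26.66191 mL/hr × 1.1 hr = 29.3281 mL
Volume remaining = 204 − 29.3281 = 174.6719 mL
Drug remaining = 174.6719 mL × 1578.431 mcg/mL = 275707.6 mcg = 275.7076 mg

276 mg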